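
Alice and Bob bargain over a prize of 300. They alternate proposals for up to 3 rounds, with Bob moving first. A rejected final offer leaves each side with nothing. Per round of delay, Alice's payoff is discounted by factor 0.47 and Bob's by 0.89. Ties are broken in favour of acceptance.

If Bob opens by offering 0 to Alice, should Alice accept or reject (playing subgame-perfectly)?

Reject

Round 3 (Bob proposes): rejection yields 0 for Alice; Bob offers 0 and keeps 300.
Round 2 (Alice proposes): Bob can get 300 next round, worth 0.89 × 300 = 267 now; Alice offers that and keeps 33.
So by rejecting in round 1, Alice gets 33 next round, worth 0.47 × 33 = 15.51 now.
Offer 0 < 15.51, so Alice rejects.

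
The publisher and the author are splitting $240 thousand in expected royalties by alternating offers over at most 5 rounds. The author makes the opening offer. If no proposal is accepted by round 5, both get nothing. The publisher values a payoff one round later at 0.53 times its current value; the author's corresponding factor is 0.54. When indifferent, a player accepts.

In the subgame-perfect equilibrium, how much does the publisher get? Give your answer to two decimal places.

Solve by backward induction from round 5.
Round 5 (the author proposes): rejection yields 0 for the publisher; the author offers 0 and keeps 240.
Round 4 (the publisher proposes): the author can get 240 next round, worth 0.54 × 240 = 129.6 now; the publisher offers that and keeps 110.4.
Round 3 (the author proposes): the publisher can get 110.4 next round, worth 0.53 × 110.4 = 58.512 now; the author offers that and keeps 181.488.
Round 2 (the publisher proposes): the author can get 181.488 next round, worth 0.54 × 181.488 = 98.00352 now, so the publisher offers 98.00352, keeping 141.99648.
Round 1 (the author proposes): the publisher can get 141.99648 next round, worth 0.53 × 141.99648 = 75.2581344 now. The author offers 75.2581344 and keeps 240 − 75.2581344 = 164.7418656.

75.26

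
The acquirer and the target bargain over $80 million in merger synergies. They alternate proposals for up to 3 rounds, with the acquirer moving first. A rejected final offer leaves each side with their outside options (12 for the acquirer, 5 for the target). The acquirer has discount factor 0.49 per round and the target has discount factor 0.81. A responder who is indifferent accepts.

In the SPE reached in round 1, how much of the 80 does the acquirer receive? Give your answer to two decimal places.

44.97

Round 3 (the acquirer proposes): the target gets 5 if talks fail, so the acquirer offers 5 and keeps 75.
Round 2 (the target proposes): the acquirer can get 75 next round, worth 0.49 × 75 = 36.75 now. The target offers 36.75 and keeps 80 − 36.75 = 43.25.
Round 1 (the acquirer proposes): the target can get 43.25 next round, worth 0.81 × 43.25 = 35.0325 now; the acquirer offers that and keeps 44.9675.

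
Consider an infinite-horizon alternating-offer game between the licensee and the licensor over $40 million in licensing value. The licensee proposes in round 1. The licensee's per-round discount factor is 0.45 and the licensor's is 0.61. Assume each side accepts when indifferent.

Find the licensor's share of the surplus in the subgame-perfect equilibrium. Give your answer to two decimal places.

18.50

Let x be the licensee's share when the licensee proposes and y be the licensor's share when the licensor proposes.
The licensor accepts iff offered ≥ 0.61·y, so x = 40 − 0.61y. Symmetrically y = 40 − 0.45x.
Substituting: x = 40 − 0.61(40 − 0.45x), giving x(1 − 0.45·0.61) = 40(1 − 0.61).
So x = 40 × 0.39 / 0.7255 ≈ 21.5024, and the licensor receives 40 − x ≈ 18.4976.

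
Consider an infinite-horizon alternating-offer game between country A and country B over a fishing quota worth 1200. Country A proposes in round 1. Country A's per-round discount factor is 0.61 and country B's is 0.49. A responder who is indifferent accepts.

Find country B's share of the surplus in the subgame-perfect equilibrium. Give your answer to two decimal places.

327.09

When country A proposes, country B accepts any offer worth at least 0.49 times what country B would get by proposing next round; and vice versa.
This gives x = 1200 − 0.49y and y = 1200 − 0.61x, where x and y are each side's share when it proposes.
Hence (1 − 0.49·0.61)x = 1200(1 − 0.49), i.e. 0.7011·x = 612.
x ≈ 872.9140; country B's share is 1200 − x ≈ 327.0860.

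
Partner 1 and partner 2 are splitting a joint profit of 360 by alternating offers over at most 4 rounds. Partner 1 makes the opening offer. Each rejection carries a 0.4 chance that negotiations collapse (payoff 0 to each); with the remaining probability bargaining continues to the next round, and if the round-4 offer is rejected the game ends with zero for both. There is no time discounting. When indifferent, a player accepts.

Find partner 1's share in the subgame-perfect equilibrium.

195.84

Round 4 (partner 2 proposes): partner 1 will accept anything ≥ 0, so partner 2 offers 0 and keeps 360.
Round 3 (partner 1 proposes): rejecting gives partner 2 an expected 0.6 × 360 = 216; partner 1 offers that and keeps 144.
Round 2 (partner 2 proposes): rejecting gives partner 1 an expected 0.6 × 144 = 86.4. Partner 2 offers 86.4 and keeps 360 − 86.4 = 273.6.
Round 1 (partner 1 proposes): rejecting gives partner 2 an expected 0.6 × 273.6 = 164.16; partner 1 offers that and keeps 195.84.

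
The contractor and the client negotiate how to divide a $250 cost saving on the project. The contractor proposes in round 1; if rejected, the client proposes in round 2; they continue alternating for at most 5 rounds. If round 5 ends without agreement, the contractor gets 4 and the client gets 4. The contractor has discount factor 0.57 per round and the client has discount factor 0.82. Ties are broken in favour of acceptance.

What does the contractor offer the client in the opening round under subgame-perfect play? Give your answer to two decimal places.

130.23

By backward induction:
Round 5 (the contractor proposes): the client gets 4 if talks fail, so the contractor offers 4 and keeps 246.
Round 4 (the client proposes): the contractor can get 246 next round, worth 0.57 × 246 = 140.22 now, so the client offers 140.22, keeping 109.78.
Round 3 (the contractor proposes): the client can get 109.78 next round, worth 0.82 × 109.78 = 90.0196 now. The contractor offers 90.0196 and keeps 250 − 90.0196 = 159.9804.
Round 2 (the client proposes): the contractor can get 159.9804 next round, worth 0.57 × 159.9804 = 91.188828 now. The client offers 91.188828 and keeps 250 − 91.188828 = 158.811172.
Round 1 (the contractor proposes): the client can get 158.811172 next round, worth 0.82 × 158.811172 = 130.22516104 now, so the contractor offers 130.22516104, keeping 119.77483896.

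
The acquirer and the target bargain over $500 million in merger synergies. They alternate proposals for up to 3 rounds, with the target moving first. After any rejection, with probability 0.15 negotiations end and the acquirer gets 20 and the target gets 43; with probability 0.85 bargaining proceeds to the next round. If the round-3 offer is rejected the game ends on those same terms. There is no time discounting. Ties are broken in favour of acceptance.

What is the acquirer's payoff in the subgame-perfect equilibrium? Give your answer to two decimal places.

75.72

Round 3 (the target proposes): the acquirer gets 20 if talks fail, so the target offers 20 and keeps 480.
Round 2 (the acquirer proposes): rejecting gives the target an expected 0.85 × 480 + 0.15 × 43 = 414.45, so the acquirer offers 414.45, keeping 85.55.
Round 1 (the target proposes): rejecting gives the acquirer an expected 0.85 × 85.55 + 0.15 × 20 = 75.7175. The target offers 75.7175 and keeps 500 − 75.7175 = 424.2825.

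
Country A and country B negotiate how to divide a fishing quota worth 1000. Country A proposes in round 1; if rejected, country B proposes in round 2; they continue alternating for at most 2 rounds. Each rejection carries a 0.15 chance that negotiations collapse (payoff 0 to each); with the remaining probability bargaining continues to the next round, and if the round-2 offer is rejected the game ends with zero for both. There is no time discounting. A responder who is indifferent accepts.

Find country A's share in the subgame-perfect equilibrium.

150

Round 2 (country B proposes): rejection yields 0 for country A; country B offers 0 and keeps 1000.
Round 1 (country A proposes): rejecting gives country B an expected 0.85 × 1000 = 850, so country A offers 850, keeping 150.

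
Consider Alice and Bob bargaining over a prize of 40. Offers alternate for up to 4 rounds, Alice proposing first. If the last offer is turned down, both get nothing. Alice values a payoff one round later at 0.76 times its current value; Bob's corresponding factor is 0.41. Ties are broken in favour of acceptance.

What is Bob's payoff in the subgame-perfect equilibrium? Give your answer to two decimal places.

9.05

Round 4 (Bob proposes): Alice will accept anything ≥ 0, so Bob offers 0 and keeps 40.
Round 3 (Alice proposes): Bob can get 40 next round, worth 0.41 × 40 = 16.4 now. Alice offers 16.4 and keeps 40 − 16.4 = 23.6.
Round 2 (Bob proposes): Alice can get 23.6 next round, worth 0.76 × 23.6 = 17.936 now. Bob offers 17.936 and keeps 40 − 17.936 = 22.064.
Round 1 (Alice proposes): Bob can get 22.064 next round, worth 0.41 × 22.064 = 9.04624 now; Alice offers that and keeps 30.95376.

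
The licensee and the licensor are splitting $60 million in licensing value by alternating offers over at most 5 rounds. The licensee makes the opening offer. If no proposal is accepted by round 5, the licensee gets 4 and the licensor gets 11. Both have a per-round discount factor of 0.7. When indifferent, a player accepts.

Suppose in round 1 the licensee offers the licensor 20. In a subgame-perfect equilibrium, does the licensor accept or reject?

Reject

Work out the licensor's continuation value if the offer is rejected.
Round 5 (the licensee proposes): the licensor gets 11 if talks fail, so the licensee offers 11 and keeps 49.
Round 4 (the licensor proposes): the licensee can get 49 next round, worth 0.7 × 49 = 34.3 now, so the licensor offers 34.3, keeping 25.7.
Round 3 (the licensee proposes): the licensor can get 25.7 next round, worth 0.7 × 25.7 = 17.99 now, so the licensee offers 17.99, keeping 42.01.
Round 2 (the licensor proposes): the licensee can get 42.01 next round, worth 0.7 × 42.01 = 29.407 now, so the licensor offers 29.407, keeping 30.593.
So by rejecting in round 1, the licensor gets 30.593 next round, worth 0.7 × 30.593 = 21.4151 now.
Offer 20 < 21.4151, so the licensor rejects.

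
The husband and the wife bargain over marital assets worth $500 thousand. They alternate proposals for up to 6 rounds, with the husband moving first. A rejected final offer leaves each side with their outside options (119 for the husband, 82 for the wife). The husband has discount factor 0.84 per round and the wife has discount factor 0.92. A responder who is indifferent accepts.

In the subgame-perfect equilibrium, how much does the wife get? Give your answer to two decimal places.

Solve by backward induction from round 6.
Round 6 (the wife proposes): the husband gets 119 if talks fail, so the wife offers 119 and keeps 381.
Round 5 (the husband proposes): the wife can get 381 next round, worth 0.92 × 381 = 350.52 now, so the husband offers 350.52, keeping 149.48.
Round 4 (the wife proposes): the husband can get 149.48 next round, worth 0.84 × 149.48 = 125.5632 now; the wife offers that and keeps 374.4368.
Round 3 (the husband proposes): the wife can get 374.4368 next round, worth 0.92 × 374.4368 = 344.481856 now, so the husband offers 344.481856, keeping 155.518144.
Round 2 (the wife proposes): the husband can get 155.518144 next round, worth 0.84 × 155.518144 = 130.63524096 now. The wife offers 130.63524096 and keeps 500 − 130.63524096 = 369.36475904.
Round 1 (the husband proposes): the wife can get 369.36475904 next round, worth 0.92 × 369.36475904 = 339.8155783168 now; the husband offers that and keeps 160.1844216832.

339.82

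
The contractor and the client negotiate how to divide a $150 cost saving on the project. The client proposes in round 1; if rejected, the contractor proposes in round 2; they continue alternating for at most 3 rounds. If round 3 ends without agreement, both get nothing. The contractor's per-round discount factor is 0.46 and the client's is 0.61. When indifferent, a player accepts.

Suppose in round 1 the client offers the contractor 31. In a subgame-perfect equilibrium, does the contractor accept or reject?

Work out the contractor's continuation value if the offer is rejected.
Round 3 (the client proposes): rejection yields 0 for the contractor; the client offers 0 and keeps 150.
Round 2 (the contractor proposes): the client can get 150 next round, worth 0.61 × 150 = 91.5 now; the contractor offers that and keeps 58.5.
So by rejecting in round 1, the contractor gets 58.5 next round, worth 0.46 × 58.5 = 26.91 now.
Offer 31 ≥ 26.91, so the contractor accepts.

Accept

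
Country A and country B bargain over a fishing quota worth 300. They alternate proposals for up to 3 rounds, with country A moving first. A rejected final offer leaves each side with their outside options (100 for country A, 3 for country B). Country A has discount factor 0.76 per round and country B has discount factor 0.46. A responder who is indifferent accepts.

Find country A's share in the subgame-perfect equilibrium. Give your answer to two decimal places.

Solve by backward induction from round 3.
Round 3 (country A proposes): country B gets 3 if talks fail, so country A offers 3 and keeps 297.
Round 2 (country B proposes): country A can get 297 next round, worth 0.76 × 297 = 225.72 now; country B offers that and keeps 74.28.
Round 1 (country A proposes): country B can get 74.28 next round, worth 0.46 × 74.28 = 34.1688 now, so country A offers 34.1688, keeping 265.8312.

265.83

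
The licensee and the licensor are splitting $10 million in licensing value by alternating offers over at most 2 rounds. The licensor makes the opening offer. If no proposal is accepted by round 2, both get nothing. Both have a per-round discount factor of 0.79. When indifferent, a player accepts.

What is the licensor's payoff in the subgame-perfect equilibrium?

2.1

Round 2 (the licensee proposes): the licensor will accept anything ≥ 0, so the licensee offers 0 and keeps 10.
Round 1 (the licensor proposes): the licensee can get 10 next round, worth 0.79 × 10 = 7.9 now. The licensor offers 7.9 and keeps 10 − 7.9 = 2.1.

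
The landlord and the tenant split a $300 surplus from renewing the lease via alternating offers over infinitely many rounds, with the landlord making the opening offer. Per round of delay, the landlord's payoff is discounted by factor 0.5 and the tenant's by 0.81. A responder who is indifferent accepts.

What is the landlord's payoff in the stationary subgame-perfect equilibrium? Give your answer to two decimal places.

In a stationary SPE each proposer offers the other exactly their discounted continuation value.
If the landlord keeps x when proposing and the tenant keeps y when proposing, then x = 300 − 0.81y and y = 300 − 0.5x.
Solving: x = 300(1 − 0.81) / (1 − 0.5·0.81) = 57 / 0.595 ≈ 95.7983.
The tenant gets 300 − 95.7983 ≈ 204.2017.

95.80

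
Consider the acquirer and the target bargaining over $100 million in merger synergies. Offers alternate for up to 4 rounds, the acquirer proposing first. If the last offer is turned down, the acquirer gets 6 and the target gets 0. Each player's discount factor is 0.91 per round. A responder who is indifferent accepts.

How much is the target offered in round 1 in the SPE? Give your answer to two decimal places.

79.03

By backward induction:
Round 4 (the target proposes): the acquirer gets 6 if talks fail, so the target offers 6 and keeps 94.
Round 3 (the acquirer proposes): the target can get 94 next round, worth 0.91 × 94 = 85.54 now; the acquirer offers that and keeps 14.46.
Round 2 (the target proposes): the acquirer can get 14.46 next round, worth 0.91 × 14.46 = 13.1586 now. The target offers 13.1586 and keeps 100 − 13.1586 = 86.8414.
Round 1 (the acquirer proposes): the target can get 86.8414 next round, worth 0.91 × 86.8414 = 79.025674 now, so the acquirer offers 79.025674, keeping 20.974326.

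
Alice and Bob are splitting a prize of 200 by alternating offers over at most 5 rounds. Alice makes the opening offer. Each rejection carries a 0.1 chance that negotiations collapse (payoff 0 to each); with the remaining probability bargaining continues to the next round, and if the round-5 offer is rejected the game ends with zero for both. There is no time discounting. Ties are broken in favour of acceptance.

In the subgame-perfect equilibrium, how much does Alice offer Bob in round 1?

32.58

By backward induction:
Round 5 (Alice proposes): rejection yields 0 for Bob; Alice offers 0 and keeps 200.
Round 4 (Bob proposes): rejecting gives Alice an expected 0.9 × 200 = 180, so Bob offers 180, keeping 20.
Round 3 (Alice proposes): rejecting gives Bob an expected 0.9 × 20 = 18; Alice offers that and keeps 182.
Round 2 (Bob proposes): rejecting gives Alice an expected 0.9 × 182 = 163.8. Bob offers 163.8 and keeps 200 − 163.8 = 36.2.
Round 1 (Alice proposes): rejecting gives Bob an expected 0.9 × 36.2 = 32.58; Alice offers that and keeps 167.42.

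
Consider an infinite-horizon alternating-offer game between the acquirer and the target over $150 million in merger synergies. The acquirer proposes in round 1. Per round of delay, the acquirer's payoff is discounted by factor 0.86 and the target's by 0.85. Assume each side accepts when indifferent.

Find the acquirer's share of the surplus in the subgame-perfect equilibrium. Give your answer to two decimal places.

83.64

When the acquirer proposes, the target accepts any offer worth at least 0.85 times what the target would get by proposing next round; and vice versa.
This gives x = 150 − 0.85y and y = 150 − 0.86x, where x and y are each side's share when it proposes.
Hence (1 − 0.85·0.86)x = 150(1 − 0.85), i.e. 0.269·x = 22.5.
x ≈ 83.6431; the target's share is 150 − x ≈ 66.3569.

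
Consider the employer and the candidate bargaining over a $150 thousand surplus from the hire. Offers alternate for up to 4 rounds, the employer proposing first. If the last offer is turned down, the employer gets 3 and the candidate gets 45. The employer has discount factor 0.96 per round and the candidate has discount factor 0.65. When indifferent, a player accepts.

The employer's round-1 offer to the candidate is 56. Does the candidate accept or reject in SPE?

Reject

Round 4 (the candidate proposes): the employer gets 3 if talks fail, so the candidate offers 3 and keeps 147.
Round 3 (the employer proposes): the candidate can get 147 next round, worth 0.65 × 147 = 95.55 now, so the employer offers 95.55, keeping 54.45.
Round 2 (the candidate proposes): the employer can get 54.45 next round, worth 0.96 × 54.45 = 52.272 now, so the candidate offers 52.272, keeping 97.728.
So by rejecting in round 1, the candidate gets 97.728 next round, worth 0.65 × 97.728 = 63.5232 now.
Offer 56 < 63.5232, so the candidate rejects.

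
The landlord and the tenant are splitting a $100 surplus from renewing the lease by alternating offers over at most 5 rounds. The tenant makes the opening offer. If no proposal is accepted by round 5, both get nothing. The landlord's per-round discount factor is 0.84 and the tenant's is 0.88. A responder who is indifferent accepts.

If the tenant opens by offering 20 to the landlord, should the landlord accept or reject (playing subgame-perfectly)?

Work out the landlord's continuation value if the offer is rejected.
Round 5 (the tenant proposes): the landlord will accept anything ≥ 0, so the tenant offers 0 and keeps 100.
Round 4 (the landlord proposes): the tenant can get 100 next round, worth 0.88 × 100 = 88 now, so the landlord offers 88, keeping 12.
Round 3 (the tenant proposes): the landlord can get 12 next round, worth 0.84 × 12 = 10.08 now, so the tenant offers 10.08, keeping 89.92.
Round 2 (the landlord proposes): the tenant can get 89.92 next round, worth 0.88 × 89.92 = 79.1296 now. The landlord offers 79.1296 and keeps 100 − 79.1296 = 20.8704.
So by rejecting in round 1, the landlord gets 20.8704 next round, worth 0.84 × 20.8704 = 17.531136 now.
Offer 20 ≥ 17.531136, so the landlord accepts.

Accept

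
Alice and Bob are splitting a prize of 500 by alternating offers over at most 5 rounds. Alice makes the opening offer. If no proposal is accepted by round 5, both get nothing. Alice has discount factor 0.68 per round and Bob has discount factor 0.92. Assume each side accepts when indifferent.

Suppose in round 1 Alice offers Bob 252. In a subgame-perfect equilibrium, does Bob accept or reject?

Accept

Round 5 (Alice proposes): Bob will accept anything ≥ 0, so Alice offers 0 and keeps 500.
Round 4 (Bob proposes): Alice can get 500 next round, worth 0.68 × 500 = 340 now. Bob offers 340 and keeps 500 − 340 = 160.
Round 3 (Alice proposes): Bob can get 160 next round, worth 0.92 × 160 = 147.2 now, so Alice offers 147.2, keeping 352.8.
Round 2 (Bob proposes): Alice can get 352.8 next round, worth 0.68 × 352.8 = 239.904 now. Bob offers 239.904 and keeps 500 − 239.904 = 260.096.
So by rejecting in round 1, Bob gets 260.096 next round, worth 0.92 × 260.096 = 239.28832 now.
Offer 252 ≥ 239.28832, so Bob accepts.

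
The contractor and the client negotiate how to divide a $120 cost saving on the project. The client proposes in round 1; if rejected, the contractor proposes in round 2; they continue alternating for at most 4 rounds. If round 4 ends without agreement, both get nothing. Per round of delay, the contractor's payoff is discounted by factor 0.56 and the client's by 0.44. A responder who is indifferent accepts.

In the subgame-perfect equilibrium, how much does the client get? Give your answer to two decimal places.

Round 4 (the contractor proposes): the client will accept anything ≥ 0, so the contractor offers 0 and keeps 120.
Round 3 (the client proposes): the contractor can get 120 next round, worth 0.56 × 120 = 67.2 now. The client offers 67.2 and keeps 120 − 67.2 = 52.8.
Round 2 (the contractor proposes): the client can get 52.8 next round, worth 0.44 × 52.8 = 23.232 now; the contractor offers that and keeps 96.768.
Round 1 (the client proposes): the contractor can get 96.768 next round, worth 0.56 × 96.768 = 54.19008 now; the client offers that and keeps 65.80992.

65.81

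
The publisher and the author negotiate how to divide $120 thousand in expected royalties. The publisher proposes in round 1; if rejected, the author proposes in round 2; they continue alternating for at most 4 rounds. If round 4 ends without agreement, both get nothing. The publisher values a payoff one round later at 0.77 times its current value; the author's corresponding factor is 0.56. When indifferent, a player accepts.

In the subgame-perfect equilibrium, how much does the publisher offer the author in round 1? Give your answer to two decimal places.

By backward induction:
Round 4 (the author proposes): the publisher will accept anything ≥ 0, so the author offers 0 and keeps 120.
Round 3 (the publisher proposes): the author can get 120 next round, worth 0.56 × 120 = 67.2 now; the publisher offers that and keeps 52.8.
Round 2 (the author proposes): the publisher can get 52.8 next round, worth 0.77 × 52.8 = 40.656 now; the author offers that and keeps 79.344.
Round 1 (the publisher proposes): the author can get 79.344 next round, worth 0.56 × 79.344 = 44.43264 now; the publisher offers that and keeps 75.56736.

44.43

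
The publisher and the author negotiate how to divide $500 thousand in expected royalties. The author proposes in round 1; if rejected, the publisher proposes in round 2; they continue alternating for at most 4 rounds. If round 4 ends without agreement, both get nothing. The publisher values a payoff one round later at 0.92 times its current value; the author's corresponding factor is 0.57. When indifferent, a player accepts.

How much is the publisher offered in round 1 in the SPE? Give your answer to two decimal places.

Round 4 (the publisher proposes): the author will accept anything ≥ 0, so the publisher offers 0 and keeps 500.
Round 3 (the author proposes): the publisher can get 500 next round, worth 0.92 × 500 = 460 now. The author offers 460 and keeps 500 − 460 = 40.
Round 2 (the publisher proposes): the author can get 40 next round, worth 0.57 × 40 = 22.8 now. The publisher offers 22.8 and keeps 500 − 22.8 = 477.2.
Round 1 (the author proposes): the publisher can get 477.2 next round, worth 0.92 × 477.2 = 439.024 now. The author offers 439.024 and keeps 500 − 439.024 = 60.976.

439.02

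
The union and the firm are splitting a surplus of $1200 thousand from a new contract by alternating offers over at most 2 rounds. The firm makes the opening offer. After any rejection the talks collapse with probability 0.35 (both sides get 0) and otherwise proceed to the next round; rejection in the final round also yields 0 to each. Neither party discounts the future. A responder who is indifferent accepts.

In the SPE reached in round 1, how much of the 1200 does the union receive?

780

By backward induction:
Round 2 (the union proposes): rejection yields 0 for the firm; the union offers 0 and keeps 1200.
Round 1 (the firm proposes): rejecting gives the union an expected 0.65 × 1200 = 780; the firm offers that and keeps 420.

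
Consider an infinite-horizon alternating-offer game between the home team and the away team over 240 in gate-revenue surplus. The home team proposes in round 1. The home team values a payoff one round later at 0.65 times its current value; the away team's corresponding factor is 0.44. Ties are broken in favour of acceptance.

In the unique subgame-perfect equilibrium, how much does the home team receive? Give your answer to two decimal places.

When the home team proposes, the away team accepts any offer worth at least 0.44 times what the away team would get by proposing next round; and vice versa.
This gives x = 240 − 0.44y and y = 240 − 0.65x, where x and y are each side's share when it proposes.
Hence (1 − 0.44·0.65)x = 240(1 − 0.44), i.e. 0.714·x = 134.4.
x ≈ 188.2353; the away team's share is 240 − x ≈ 51.7647.

188.24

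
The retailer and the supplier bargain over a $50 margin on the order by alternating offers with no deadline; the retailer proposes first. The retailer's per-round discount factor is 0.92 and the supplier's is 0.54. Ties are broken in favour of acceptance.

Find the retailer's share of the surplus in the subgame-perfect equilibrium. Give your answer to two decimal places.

45.71

Let x be the retailer's share when the retailer proposes and y be the supplier's share when the supplier proposes.
The supplier accepts iff offered ≥ 0.54·y, so x = 50 − 0.54y. Symmetrically y = 50 − 0.92x.
Substituting: x = 50 − 0.54(50 − 0.92x), giving x(1 − 0.92·0.54) = 50(1 − 0.54).
So x = 50 × 0.46 / 0.5032 ≈ 45.7075, and the supplier receives 50 − x ≈ 4.2925.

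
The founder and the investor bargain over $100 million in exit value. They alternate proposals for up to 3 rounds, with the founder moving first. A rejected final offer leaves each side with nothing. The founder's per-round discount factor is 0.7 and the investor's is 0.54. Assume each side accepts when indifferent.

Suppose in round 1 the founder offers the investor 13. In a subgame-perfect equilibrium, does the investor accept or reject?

Reject

Round 3 (the founder proposes): the investor will accept anything ≥ 0, so the founder offers 0 and keeps 100.
Round 2 (the investor proposes): the founder can get 100 next round, worth 0.7 × 100 = 70 now. The investor offers 70 and keeps 100 − 70 = 30.
So by rejecting in round 1, the investor gets 30 next round, worth 0.54 × 30 = 16.2 now.
Offer 13 < 16.2, so the investor rejects.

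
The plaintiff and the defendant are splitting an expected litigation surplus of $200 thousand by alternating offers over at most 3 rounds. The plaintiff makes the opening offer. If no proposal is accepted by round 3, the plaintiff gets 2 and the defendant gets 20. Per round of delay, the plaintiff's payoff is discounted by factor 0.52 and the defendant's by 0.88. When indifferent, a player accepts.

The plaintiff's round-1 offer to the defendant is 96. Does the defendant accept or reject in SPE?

Accept

Round 3 (the plaintiff proposes): the defendant gets 20 if talks fail, so the plaintiff offers 20 and keeps 180.
Round 2 (the defendant proposes): the plaintiff can get 180 next round, worth 0.52 × 180 = 93.6 now. The defendant offers 93.6 and keeps 200 − 93.6 = 106.4.
So by rejecting in round 1, the defendant gets 106.4 next round, worth 0.88 × 106.4 = 93.632 now.
Offer 96 ≥ 93.632, so the defendant accepts.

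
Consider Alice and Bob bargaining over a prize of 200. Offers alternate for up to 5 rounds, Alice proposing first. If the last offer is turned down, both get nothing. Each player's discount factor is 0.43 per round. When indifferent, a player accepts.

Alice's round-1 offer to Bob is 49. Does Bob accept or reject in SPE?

Round 5 (Alice proposes): Bob will accept anything ≥ 0, so Alice offers 0 and keeps 200.
Round 4 (Bob proposes): Alice can get 200 next round, worth 0.43 × 200 = 86 now; Bob offers that and keeps 114.
Round 3 (Alice proposes): Bob can get 114 next round, worth 0.43 × 114 = 49.02 now. Alice offers 49.02 and keeps 200 − 49.02 = 150.98.
Round 2 (Bob proposes): Alice can get 150.98 next round, worth 0.43 × 150.98 = 64.9214 now; Bob offers that and keeps 135.0786.
So by rejecting in round 1, Bob gets 135.0786 next round, worth 0.43 × 135.0786 = 58.083798 now.
Offer 49 < 58.083798, so Bob rejects.

Reject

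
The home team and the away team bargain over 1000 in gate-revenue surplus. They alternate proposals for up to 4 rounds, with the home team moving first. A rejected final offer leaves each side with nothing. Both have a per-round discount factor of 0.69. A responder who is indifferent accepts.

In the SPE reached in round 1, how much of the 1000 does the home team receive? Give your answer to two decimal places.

457.59

Work backward from the last round.
Round 4 (the away team proposes): rejection yields 0 for the home team; the away team offers 0 and keeps 1000.
Round 3 (the home team proposes): the away team can get 1000 next round, worth 0.69 × 1000 = 690 now; the home team offers that and keeps 310.
Round 2 (the away team proposes): the home team can get 310 next round, worth 0.69 × 310 = 213.9 now, so the away team offers 213.9, keeping 786.1.
Round 1 (the home team proposes): the away team can get 786.1 next round, worth 0.69 × 786.1 = 542.409 now, so the home team offers 542.409, keeping 457.591.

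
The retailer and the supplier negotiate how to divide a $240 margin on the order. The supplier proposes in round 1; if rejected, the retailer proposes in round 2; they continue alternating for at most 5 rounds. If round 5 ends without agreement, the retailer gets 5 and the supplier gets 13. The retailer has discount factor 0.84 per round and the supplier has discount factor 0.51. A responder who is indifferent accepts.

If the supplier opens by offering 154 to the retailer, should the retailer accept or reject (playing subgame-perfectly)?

Accept

Round 5 (the supplier proposes): the retailer gets 5 if talks fail, so the supplier offers 5 and keeps 235.
Round 4 (the retailer proposes): the supplier can get 235 next round, worth 0.51 × 235 = 119.85 now, so the retailer offers 119.85, keeping 120.15.
Round 3 (the supplier proposes): the retailer can get 120.15 next round, worth 0.84 × 120.15 = 100.926 now; the supplier offers that and keeps 139.074.
Round 2 (the retailer proposes): the supplier can get 139.074 next round, worth 0.51 × 139.074 = 70.92774 now, so the retailer offers 70.92774, keeping 169.07226.
So by rejecting in round 1, the retailer gets 169.07226 next round, worth 0.84 × 169.07226 = 142.0206984 now.
Offer 154 ≥ 142.0206984, so the retailer accepts.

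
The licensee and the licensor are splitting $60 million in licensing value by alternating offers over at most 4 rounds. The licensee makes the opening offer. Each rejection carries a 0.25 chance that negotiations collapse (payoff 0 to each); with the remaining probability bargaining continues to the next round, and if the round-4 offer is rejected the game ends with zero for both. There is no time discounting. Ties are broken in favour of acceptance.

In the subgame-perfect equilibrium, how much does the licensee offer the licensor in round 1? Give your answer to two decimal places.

Round 4 (the licensor proposes): rejection yields 0 for the licensee; the licensor offers 0 and keeps 60.
Round 3 (the licensee proposes): rejecting gives the licensor an expected 0.75 × 60 = 45. The licensee offers 45 and keeps 60 − 45 = 15.
Round 2 (the licensor proposes): rejecting gives the licensee an expected 0.75 × 15 = 11.25; the licensor offers that and keeps 48.75.
Round 1 (the licensee proposes): rejecting gives the licensor an expected 0.75 × 48.75 = 36.5625. The licensee offers 36.5625 and keeps 60 − 36.5625 = 23.4375.

36.56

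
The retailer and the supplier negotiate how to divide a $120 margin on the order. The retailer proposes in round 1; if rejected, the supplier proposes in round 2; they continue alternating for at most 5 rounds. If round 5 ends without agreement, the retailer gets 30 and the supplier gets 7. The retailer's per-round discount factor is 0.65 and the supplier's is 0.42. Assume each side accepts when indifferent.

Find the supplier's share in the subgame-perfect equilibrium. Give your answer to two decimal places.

22.98

Round 5 (the retailer proposes): the supplier gets 7 if talks fail, so the retailer offers 7 and keeps 113.
Round 4 (the supplier proposes): the retailer can get 113 next round, worth 0.65 × 113 = 73.45 now, so the supplier offers 73.45, keeping 46.55.
Round 3 (the retailer proposes): the supplier can get 46.55 next round, worth 0.42 × 46.55 = 19.551 now; the retailer offers that and keeps 100.449.
Round 2 (the supplier proposes): the retailer can get 100.449 next round, worth 0.65 × 100.449 = 65.29185 now. The supplier offers 65.29185 and keeps 120 − 65.29185 = 54.70815.
Round 1 (the retailer proposes): the supplier can get 54.70815 next round, worth 0.42 × 54.70815 = 22.977423 now, so the retailer offers 22.977423, keeping 97.022577.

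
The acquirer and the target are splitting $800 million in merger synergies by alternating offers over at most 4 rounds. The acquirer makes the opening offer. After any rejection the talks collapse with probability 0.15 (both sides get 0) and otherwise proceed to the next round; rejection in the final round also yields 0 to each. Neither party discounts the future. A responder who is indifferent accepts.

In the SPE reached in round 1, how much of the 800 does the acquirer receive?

Round 4 (the target proposes): rejection yields 0 for the acquirer; the target offers 0 and keeps 800.
Round 3 (the acquirer proposes): rejecting gives the target an expected 0.85 × 800 = 680, so the acquirer offers 680, keeping 120.
Round 2 (the target proposes): rejecting gives the acquirer an expected 0.85 × 120 = 102, so the target offers 102, keeping 698.
Round 1 (the acquirer proposes): rejecting gives the target an expected 0.85 × 698 = 593.3, so the acquirer offers 593.3, keeping 206.7.

206.7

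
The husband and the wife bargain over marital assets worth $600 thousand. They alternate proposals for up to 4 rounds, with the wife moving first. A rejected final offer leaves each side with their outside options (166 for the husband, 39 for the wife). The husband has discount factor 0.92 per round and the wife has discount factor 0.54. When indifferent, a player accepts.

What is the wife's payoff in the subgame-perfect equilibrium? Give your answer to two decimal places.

89.67

Round 4 (the husband proposes): the wife gets 39 if talks fail, so the husband offers 39 and keeps 561.
Round 3 (the wife proposes): the husband can get 561 next round, worth 0.92 × 561 = 516.12 now; the wife offers that and keeps 83.88.
Round 2 (the husband proposes): the wife can get 83.88 next round, worth 0.54 × 83.88 = 45.2952 now, so the husband offers 45.2952, keeping 554.7048.
Round 1 (the wife proposes): the husband can get 554.7048 next round, worth 0.92 × 554.7048 = 510.328416 now; the wife offers that and keeps 89.671584.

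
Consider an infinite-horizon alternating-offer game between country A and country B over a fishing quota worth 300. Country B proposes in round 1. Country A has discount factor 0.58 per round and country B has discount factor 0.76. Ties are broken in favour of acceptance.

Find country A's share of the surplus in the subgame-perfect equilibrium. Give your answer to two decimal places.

Let x be country B's share when country B proposes and y be country A's share when country A proposes.
Country A accepts iff offered ≥ 0.58·y, so x = 300 − 0.58y. Symmetrically y = 300 − 0.76x.
Substituting: x = 300 − 0.58(300 − 0.76x), giving x(1 − 0.76·0.58) = 300(1 − 0.58).
So x = 300 × 0.42 / 0.5592 ≈ 225.3219, and country A receives 300 − x ≈ 74.6781.

74.68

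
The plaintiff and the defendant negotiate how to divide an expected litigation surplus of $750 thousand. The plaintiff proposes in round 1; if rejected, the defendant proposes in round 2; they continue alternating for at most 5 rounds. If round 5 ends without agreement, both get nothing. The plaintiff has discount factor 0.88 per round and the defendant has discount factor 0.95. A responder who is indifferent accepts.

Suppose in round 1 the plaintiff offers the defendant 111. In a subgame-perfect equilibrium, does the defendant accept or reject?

Round 5 (the plaintiff proposes): the defendant will accept anything ≥ 0, so the plaintiff offers 0 and keeps 750.
Round 4 (the defendant proposes): the plaintiff can get 750 next round, worth 0.88 × 750 = 660 now. The defendant offers 660 and keeps 750 − 660 = 90.
Round 3 (the plaintiff proposes): the defendant can get 90 next round, worth 0.95 × 90 = 85.5 now; the plaintiff offers that and keeps 664.5.
Round 2 (the defendant proposes): the plaintiff can get 664.5 next round, worth 0.88 × 664.5 = 584.76 now, so the defendant offers 584.76, keeping 165.24.
So by rejecting in round 1, the defendant gets 165.24 next round, worth 0.95 × 165.24 = 156.978 now.
Offer 111 < 156.978, so the defendant rejects.

Reject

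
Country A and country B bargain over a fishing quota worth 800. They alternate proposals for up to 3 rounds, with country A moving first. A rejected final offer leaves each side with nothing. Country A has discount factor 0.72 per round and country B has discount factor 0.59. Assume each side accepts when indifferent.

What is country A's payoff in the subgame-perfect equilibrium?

667.84

Round 3 (country A proposes): rejection yields 0 for country B; country A offers 0 and keeps 800.
Round 2 (country B proposes): country A can get 800 next round, worth 0.72 × 800 = 576 now; country B offers that and keeps 224.
Round 1 (country A proposes): country B can get 224 next round, worth 0.59 × 224 = 132.16 now; country A offers that and keeps 667.84.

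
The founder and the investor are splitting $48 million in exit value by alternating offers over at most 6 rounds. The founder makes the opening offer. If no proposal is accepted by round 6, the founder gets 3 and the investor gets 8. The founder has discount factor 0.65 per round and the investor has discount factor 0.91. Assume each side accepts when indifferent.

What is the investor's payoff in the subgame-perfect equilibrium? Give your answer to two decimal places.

By backward induction:
Round 6 (the investor proposes): the founder gets 3 if talks fail, so the investor offers 3 and keeps 45.
Round 5 (the founder proposes): the investor can get 45 next round, worth 0.91 × 45 = 40.95 now. The founder offers 40.95 and keeps 48 − 40.95 = 7.05.
Round 4 (the investor proposes): the founder can get 7.05 next round, worth 0.65 × 7.05 = 4.5825 now. The investor offers 4.5825 and keeps 48 − 4.5825 = 43.4175.
Round 3 (the founder proposes): the investor can get 43.4175 next round, worth 0.91 × 43.4175 = 39.509925 now; the founder offers that and keeps 8.490075.
Round 2 (the investor proposes): the founder can get 8.490075 next round, worth 0.65 × 8.490075 = 5.51854875 now, so the investor offers 5.51854875, keeping 42.48145125.
Round 1 (the founder proposes): the investor can get 42.48145125 next round, worth 0.91 × 42.48145125 = 38.6581206375 now, so the founder offers 38.6581206375, keeping 9.3418793625.

38.66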